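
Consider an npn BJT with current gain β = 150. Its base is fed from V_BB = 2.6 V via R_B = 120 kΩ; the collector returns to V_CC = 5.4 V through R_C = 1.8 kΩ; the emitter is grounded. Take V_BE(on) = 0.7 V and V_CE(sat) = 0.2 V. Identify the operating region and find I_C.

Assume active. Base-emitter loop: I_B = (V_BB − V_BE)/R_B = (2.6 − 0.7)/120 = 0.0158 mA.
I_C = β·I_B = 150×0.0158 = 2.38 mA.
V_CE = V_CC − I_C·R_C = 5.4 − 2.38×1.8 = 1.12 V > V_CE(sat), so the active-region assumption holds.

active; I_C ≈ 2.4 mA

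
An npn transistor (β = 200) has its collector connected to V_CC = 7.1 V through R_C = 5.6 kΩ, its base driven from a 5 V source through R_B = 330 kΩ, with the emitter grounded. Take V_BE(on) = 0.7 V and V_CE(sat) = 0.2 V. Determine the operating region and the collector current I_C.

Assume active: I_B = (5 − 0.7)/330 = 0.013 mA, giving I_C = β·I_B = 2.61 mA.
But then V_CE = 7.1 − 2.61×5.6 = -7.49 V < V_CE(sat) = 0.2 V — impossible in the active region.
So the transistor is saturated. With V_CE = 0.2 V, I_C = (V_CC − 0.2)/R_C = 6.9/5.6 = 1.23 mA.
Check: β·I_B = 2.61 mA > I_C = 1.23 mA, confirming saturation.

saturation; I_C ≈ 1.2 mA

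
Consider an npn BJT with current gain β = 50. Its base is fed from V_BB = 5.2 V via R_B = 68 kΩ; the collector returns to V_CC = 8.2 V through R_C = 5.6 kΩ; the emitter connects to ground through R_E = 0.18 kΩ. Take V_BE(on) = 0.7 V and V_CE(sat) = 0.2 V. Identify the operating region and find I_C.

Assume active: I_B = (5.2 − 0.7)/(68 + 51×0.18) = 0.0583 mA, I_C = β·I_B = 2.92 mA.
Then V_CE = 8.2 − 2.92×5.6 − 2.97×0.18 = -8.66 V < 0.2 V — the active assumption fails.
Re-solve with V_CE = 0.2 V. KCL at the emitter: V_E/R_E = (V_BB−0.7−V_E)/R_B + (V_CC−0.2−V_E)/R_C, giving V_E = 0.26 V.
I_C = (V_CC − 0.2 − V_E)/R_C = (8 − 0.26)/5.6 = 1.38 mA.
Check: I_B = (4.5 − 0.26)/68 = 0.0624 mA, and β·I_B = 3.12 mA > I_C, confirming saturation.

saturation; I_C ≈ 1.4 mA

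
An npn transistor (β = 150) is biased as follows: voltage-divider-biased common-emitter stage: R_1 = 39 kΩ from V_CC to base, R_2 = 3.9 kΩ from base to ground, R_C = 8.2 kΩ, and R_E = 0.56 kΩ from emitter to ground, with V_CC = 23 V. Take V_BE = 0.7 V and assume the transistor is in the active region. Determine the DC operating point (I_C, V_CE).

Thevenize the base divider: V_Th = V_CC·R_2/(R_1+R_2) = 23×3.9/42.9 = 2.09 V, R_Th = R_1‖R_2 = 3.55 kΩ.
Base-emitter loop: V_Th = I_B·R_Th + V_BE + (β+1)I_B·R_E, so I_B = (2.09 − 0.7) / (3.55 + 151×0.56) = 0.0158 mA.
I_C = β·I_B = 150×0.0158 = 2.37 mA, and I_E = (β+1)I_B = 2.38 mA.
V_CE = V_CC − I_C·R_C − I_E·R_E = 23 − 2.37×8.2 − 2.38×0.56 = 2.25 V.
V_CE = 2.25 V > 0.2 V confirms active-region operation.

I_C ≈ 2.4 mA, V_CE ≈ 2.2 V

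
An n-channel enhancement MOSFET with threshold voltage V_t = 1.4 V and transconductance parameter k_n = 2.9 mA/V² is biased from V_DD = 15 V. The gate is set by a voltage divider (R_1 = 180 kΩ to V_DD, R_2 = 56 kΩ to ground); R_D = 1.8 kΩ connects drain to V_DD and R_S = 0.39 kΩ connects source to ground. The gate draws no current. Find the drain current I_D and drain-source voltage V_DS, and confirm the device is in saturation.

I_D ≈ 2.3 mA, V_DS ≈ 10 V

V_G = V_DD·R_2/(R_1+R_2) = 15×56/236 = 3.56 V.
Assume saturation: I_D = (k_n/2)(V_GS − V_t)² with V_GS = V_G − I_D·R_S = 3.56 − 0.39·I_D.
Substituting gives 0.221·I_D² − 3.44·I_D + 6.76 = 0, with roots I_D = 2.3 or 13.3 mA.
The root I_D = 13.3 mA gives V_GS = -1.63 V ≤ V_t, so take I_D = 2.3 mA.
Then V_GS = 2.66 V and V_DS = V_DD − I_D(R_D+R_S) = 15 − 2.3×2.19 = 9.95 V.
Saturation requires V_DS ≥ V_GS − V_t = 1.26 V; 9.95 ≥ 1.26 ✓.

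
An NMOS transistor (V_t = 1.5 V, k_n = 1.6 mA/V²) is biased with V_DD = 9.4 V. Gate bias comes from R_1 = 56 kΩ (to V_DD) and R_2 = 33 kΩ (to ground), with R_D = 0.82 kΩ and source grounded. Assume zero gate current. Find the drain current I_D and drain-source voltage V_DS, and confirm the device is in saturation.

I_D ≈ 3.2 mA, V_DS ≈ 6.8 V

V_G = V_DD·R_2/(R_1+R_2) = 9.4×33/89 = 3.49 V. With the source grounded, V_GS = V_G = 3.49 V.
Assume saturation: I_D = (k_n/2)(V_GS − V_t)² = (1.6/2)×(3.49 − 1.5)² = 0.8×1.99² = 3.15 mA.
V_DS = V_DD − I_D·R_D = 9.4 − 3.15×0.82 = 6.81 V.
Saturation requires V_DS ≥ V_GS − V_t = 1.99 V; 6.81 ≥ 1.99 ✓.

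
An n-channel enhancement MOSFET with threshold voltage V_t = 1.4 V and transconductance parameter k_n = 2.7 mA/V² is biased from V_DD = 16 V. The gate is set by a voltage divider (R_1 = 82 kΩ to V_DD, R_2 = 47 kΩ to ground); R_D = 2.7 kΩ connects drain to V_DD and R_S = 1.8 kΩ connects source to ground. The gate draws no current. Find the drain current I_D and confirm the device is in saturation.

I_D ≈ 1.8 mA

V_G = V_DD·R_2/(R_1+R_2) = 16×47/129 = 5.83 V.
Assume saturation: I_D = (k_n/2)(V_GS − V_t)² with V_GS = V_G − I_D·R_S = 5.83 − 1.8·I_D.
Substituting gives 4.37·I_D² − 22.5·I_D + 26.5 = 0, with roots I_D = 1.82 or 3.33 mA.
The root I_D = 3.33 mA gives V_GS = -0.171 V ≤ V_t, so take I_D = 1.82 mA.
Then V_GS = 2.56 V and V_DS = V_DD − I_D(R_D+R_S) = 16 − 1.82×4.5 = 7.83 V.
Saturation requires V_DS ≥ V_GS − V_t = 1.16 V; 7.83 ≥ 1.16 ✓.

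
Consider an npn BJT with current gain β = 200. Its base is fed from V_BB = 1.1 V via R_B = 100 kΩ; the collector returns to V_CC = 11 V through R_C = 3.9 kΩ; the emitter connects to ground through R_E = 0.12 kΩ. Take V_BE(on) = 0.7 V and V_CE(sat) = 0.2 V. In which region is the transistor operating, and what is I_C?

active; I_C ≈ 0.64 mA

Assume active. Base-emitter loop: I_B = (V_BB − V_BE)/(R_B + (β+1)R_E) = (1.1 − 0.7)/(100 + 201×0.12) = 0.00322 mA.
I_C = β·I_B = 200×0.00322 = 0.645 mA.
V_CE = V_CC − I_C·R_C − I_E·R_E = 11 − 0.645×3.9 − 0.648×0.12 = 8.41 V > V_CE(sat), so the active-region assumption holds.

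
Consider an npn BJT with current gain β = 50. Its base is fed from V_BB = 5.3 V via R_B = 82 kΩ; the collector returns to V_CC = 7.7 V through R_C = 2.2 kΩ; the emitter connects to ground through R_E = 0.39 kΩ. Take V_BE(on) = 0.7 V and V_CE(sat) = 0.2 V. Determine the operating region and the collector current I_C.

active; I_C ≈ 2.3 mA

Assume active. Base-emitter loop: I_B = (V_BB − V_BE)/(R_B + (β+1)R_E) = (5.3 − 0.7)/(82 + 51×0.39) = 0.0451 mA.
I_C = β·I_B = 50×0.0451 = 2.26 mA.
V_CE = V_CC − I_C·R_C − I_E·R_E = 7.7 − 2.26×2.2 − 2.3×0.39 = 1.84 V > V_CE(sat), so the active-region assumption holds.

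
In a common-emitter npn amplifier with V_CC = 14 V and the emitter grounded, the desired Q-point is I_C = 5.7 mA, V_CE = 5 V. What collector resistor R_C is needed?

R_C ≈ 1.6 kΩ

Collector loop: V_CC = I_C·R_C + V_CE.
R_C = (V_CC − V_CE)/I_C = (14 − 5)/5.7 = 1.58 kΩ.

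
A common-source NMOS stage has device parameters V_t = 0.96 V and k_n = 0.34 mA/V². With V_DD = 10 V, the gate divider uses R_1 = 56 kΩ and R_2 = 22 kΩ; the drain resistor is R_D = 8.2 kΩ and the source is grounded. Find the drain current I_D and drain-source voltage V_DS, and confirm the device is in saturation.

V_G = V_DD·R_2/(R_1+R_2) = 10×22/78 = 2.82 V. With the source grounded, V_GS = V_G = 2.82 V.
Assume saturation: I_D = (k_n/2)(V_GS − V_t)² = (0.34/2)×(2.82 − 0.96)² = 0.17×1.86² = 0.588 mA.
V_DS = V_DD − I_D·R_D = 10 − 0.588×8.2 = 5.17 V.
Saturation requires V_DS ≥ V_GS − V_t = 1.86 V; 5.17 ≥ 1.86 ✓.

I_D ≈ 0.59 mA, V_DS ≈ 5.2 V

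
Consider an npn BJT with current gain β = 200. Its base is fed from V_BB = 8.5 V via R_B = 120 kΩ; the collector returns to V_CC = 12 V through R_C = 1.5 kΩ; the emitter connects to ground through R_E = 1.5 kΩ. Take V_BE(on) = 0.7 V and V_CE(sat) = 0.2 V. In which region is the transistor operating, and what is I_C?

active; I_C ≈ 3.7 mA

Assume active. Base-emitter loop: I_B = (V_BB − V_BE)/(R_B + (β+1)R_E) = (8.5 − 0.7)/(120 + 201×1.5) = 0.0185 mA.
I_C = β·I_B = 200×0.0185 = 3.7 mA.
V_CE = V_CC − I_C·R_C − I_E·R_E = 12 − 3.7×1.5 − 3.72×1.5 = 0.869 V > V_CE(sat), so the active-region assumption holds.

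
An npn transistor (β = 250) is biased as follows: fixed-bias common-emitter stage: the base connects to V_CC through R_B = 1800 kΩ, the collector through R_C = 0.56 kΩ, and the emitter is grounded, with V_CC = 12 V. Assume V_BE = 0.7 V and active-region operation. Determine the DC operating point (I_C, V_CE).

I_C ≈ 1.6 mA, V_CE ≈ 11 V

Base loop: V_CC = I_B·R_B + V_BE, so I_B = (12 − 0.7)/1800 kΩ = 0.00628 mA.
In the active region I_C = β·I_B = 250 × 0.00628 = 1.57 mA.
Collector loop: V_CE = V_CC − I_C·R_C = 12 − 1.57×0.56 = 11.1 V.
Since V_CE = 11.1 V > V_CE(sat) ≈ 0.2 V, the transistor is in the active region as assumed.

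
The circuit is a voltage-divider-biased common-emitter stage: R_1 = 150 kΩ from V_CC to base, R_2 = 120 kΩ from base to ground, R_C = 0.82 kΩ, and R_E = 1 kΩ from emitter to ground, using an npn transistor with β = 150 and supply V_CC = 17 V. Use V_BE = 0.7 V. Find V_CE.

V_CE ≈ 8.4 V

Thevenize the base divider: V_Th = V_CC·R_2/(R_1+R_2) = 17×120/270 = 7.56 V, R_Th = R_1‖R_2 = 66.7 kΩ.
Base-emitter loop: V_Th = I_B·R_Th + V_BE + (β+1)I_B·R_E, so I_B = (7.56 − 0.7) / (66.7 + 151×1) = 0.0315 mA.
I_C = β·I_B = 150×0.0315 = 4.72 mA, and I_E = (β+1)I_B = 4.76 mA.
V_CE = V_CC − I_C·R_C − I_E·R_E = 17 − 4.72×0.82 − 4.76×1 = 8.37 V.
V_CE = 8.37 V > 0.2 V confirms active-region operation.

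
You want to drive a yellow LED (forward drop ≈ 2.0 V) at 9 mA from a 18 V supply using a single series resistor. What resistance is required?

The resistor drops V_S − V_D = 18 − 2.0 = 16 V at 9 mA.
R = 16 V / 9 mA = 1.78 kΩ.

R ≈ 1.8 kΩ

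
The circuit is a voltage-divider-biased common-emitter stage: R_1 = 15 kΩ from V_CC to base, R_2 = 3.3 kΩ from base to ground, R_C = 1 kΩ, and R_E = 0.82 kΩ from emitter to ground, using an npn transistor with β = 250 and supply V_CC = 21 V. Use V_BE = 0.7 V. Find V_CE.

V_CE ≈ 14 V

Thevenize the base divider: V_Th = V_CC·R_2/(R_1+R_2) = 21×3.3/18.3 = 3.79 V, R_Th = R_1‖R_2 = 2.7 kΩ.
Base-emitter loop: V_Th = I_B·R_Th + V_BE + (β+1)I_B·R_E, so I_B = (3.79 − 0.7) / (2.7 + 251×0.82) = 0.0148 mA.
I_C = β·I_B = 250×0.0148 = 3.7 mA, and I_E = (β+1)I_B = 3.72 mA.
V_CE = V_CC − I_C·R_C − I_E·R_E = 21 − 3.7×1 − 3.72×0.82 = 14.3 V.
V_CE = 14.3 V > 0.2 V confirms active-region operation.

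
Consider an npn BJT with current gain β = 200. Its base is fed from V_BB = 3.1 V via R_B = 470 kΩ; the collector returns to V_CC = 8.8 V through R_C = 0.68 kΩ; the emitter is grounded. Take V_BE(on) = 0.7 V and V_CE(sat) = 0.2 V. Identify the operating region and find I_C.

active; I_C ≈ 1 mA

Assume active. Base-emitter loop: I_B = (V_BB − V_BE)/R_B = (3.1 − 0.7)/470 = 0.00511 mA.
I_C = β·I_B = 200×0.00511 = 1.02 mA.
V_CE = V_CC − I_C·R_C = 8.8 − 1.02×0.68 = 8.11 V > V_CE(sat), so the active-region assumption holds.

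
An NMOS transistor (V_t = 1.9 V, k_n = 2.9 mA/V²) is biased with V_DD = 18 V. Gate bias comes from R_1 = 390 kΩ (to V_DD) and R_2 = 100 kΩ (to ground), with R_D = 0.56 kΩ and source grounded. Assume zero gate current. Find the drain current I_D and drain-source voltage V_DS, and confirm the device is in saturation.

I_D ≈ 4.6 mA, V_DS ≈ 15 V

V_G = V_DD·R_2/(R_1+R_2) = 18×100/490 = 3.67 V. With the source grounded, V_GS = V_G = 3.67 V.
Assume saturation: I_D = (k_n/2)(V_GS − V_t)² = (2.9/2)×(3.67 − 1.9)² = 1.45×1.77² = 4.56 mA.
V_DS = V_DD − I_D·R_D = 18 − 4.56×0.56 = 15.4 V.
Saturation requires V_DS ≥ V_GS − V_t = 1.77 V; 15.4 ≥ 1.77 ✓.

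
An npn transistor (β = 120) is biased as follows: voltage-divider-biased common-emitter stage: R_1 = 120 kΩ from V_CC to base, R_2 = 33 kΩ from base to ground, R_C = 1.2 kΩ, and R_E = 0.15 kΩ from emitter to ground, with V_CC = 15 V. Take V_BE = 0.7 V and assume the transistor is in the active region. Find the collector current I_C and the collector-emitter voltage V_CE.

Thevenize the base divider: V_Th = V_CC·R_2/(R_1+R_2) = 15×33/153 = 3.24 V, R_Th = R_1‖R_2 = 25.9 kΩ.
Base-emitter loop: V_Th = I_B·R_Th + V_BE + (β+1)I_B·R_E, so I_B = (3.24 − 0.7) / (25.9 + 121×0.15) = 0.0576 mA.
I_C = β·I_B = 120×0.0576 = 6.91 mA, and I_E = (β+1)I_B = 6.97 mA.
V_CE = V_CC − I_C·R_C − I_E·R_E = 15 − 6.91×1.2 − 6.97×0.15 = 5.66 V.
V_CE = 5.66 V > 0.2 V confirms active-region operation.

I_C ≈ 6.9 mA, V_CE ≈ 5.7 V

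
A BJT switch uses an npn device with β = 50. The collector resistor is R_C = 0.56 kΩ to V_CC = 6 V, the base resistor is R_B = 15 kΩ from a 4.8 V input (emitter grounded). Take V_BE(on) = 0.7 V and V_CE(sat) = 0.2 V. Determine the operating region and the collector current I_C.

Assume active: I_B = (4.8 − 0.7)/15 = 0.273 mA, giving I_C = β·I_B = 13.7 mA.
But then V_CE = 6 − 13.7×0.56 = -1.65 V < V_CE(sat) = 0.2 V — impossible in the active region.
So the transistor is saturated. With V_CE = 0.2 V, I_C = (V_CC − 0.2)/R_C = 5.8/0.56 = 10.4 mA.
Check: β·I_B = 13.7 mA > I_C = 10.4 mA, confirming saturation.

saturation; I_C ≈ 10 mA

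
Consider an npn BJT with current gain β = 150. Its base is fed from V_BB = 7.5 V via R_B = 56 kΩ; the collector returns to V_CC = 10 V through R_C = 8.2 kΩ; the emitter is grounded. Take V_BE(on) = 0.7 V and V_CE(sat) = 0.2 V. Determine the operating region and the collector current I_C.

Assume active: I_B = (7.5 − 0.7)/56 = 0.121 mA, giving I_C = β·I_B = 18.2 mA.
But then V_CE = 10 − 18.2×8.2 = -139 V < V_CE(sat) = 0.2 V — impossible in the active region.
So the transistor is saturated. With V_CE = 0.2 V, I_C = (V_CC − 0.2)/R_C = 9.8/8.2 = 1.2 mA.
Check: β·I_B = 18.2 mA > I_C = 1.2 mA, confirming saturation.

saturation; I_C ≈ 1.2 mA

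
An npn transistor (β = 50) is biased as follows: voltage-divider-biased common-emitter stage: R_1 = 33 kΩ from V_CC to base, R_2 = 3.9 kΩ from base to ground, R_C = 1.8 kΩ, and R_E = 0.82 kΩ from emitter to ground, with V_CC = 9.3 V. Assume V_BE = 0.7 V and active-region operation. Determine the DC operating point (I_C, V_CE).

Thevenize the base divider: V_Th = V_CC·R_2/(R_1+R_2) = 9.3×3.9/36.9 = 0.983 V, R_Th = R_1‖R_2 = 3.49 kΩ.
Base-emitter loop: V_Th = I_B·R_Th + V_BE + (β+1)I_B·R_E, so I_B = (0.983 − 0.7) / (3.49 + 51×0.82) = 0.00624 mA.
I_C = β·I_B = 50×0.00624 = 0.312 mA, and I_E = (β+1)I_B = 0.318 mA.
V_CE = V_CC − I_C·R_C − I_E·R_E = 9.3 − 0.312×1.8 − 0.318×0.82 = 8.48 V.
V_CE = 8.48 V > 0.2 V confirms active-region operation.

I_C ≈ 0.31 mA, V_CE ≈ 8.5 V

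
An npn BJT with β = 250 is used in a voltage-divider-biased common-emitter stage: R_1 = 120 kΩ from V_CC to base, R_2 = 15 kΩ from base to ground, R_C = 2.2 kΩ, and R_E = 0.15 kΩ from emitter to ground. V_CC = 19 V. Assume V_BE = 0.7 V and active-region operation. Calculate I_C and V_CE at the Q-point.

Thevenize the base divider: V_Th = V_CC·R_2/(R_1+R_2) = 19×15/135 = 2.11 V, R_Th = R_1‖R_2 = 13.3 kΩ.
Base-emitter loop: V_Th = I_B·R_Th + V_BE + (β+1)I_B·R_E, so I_B = (2.11 − 0.7) / (13.3 + 251×0.15) = 0.0277 mA.
I_C = β·I_B = 250×0.0277 = 6.92 mA, and I_E = (β+1)I_B = 6.95 mA.
V_CE = V_CC − I_C·R_C − I_E·R_E = 19 − 6.92×2.2 − 6.95×0.15 = 2.74 V.
V_CE = 2.74 V > 0.2 V confirms active-region operation.

I_C ≈ 6.9 mA, V_CE ≈ 2.7 V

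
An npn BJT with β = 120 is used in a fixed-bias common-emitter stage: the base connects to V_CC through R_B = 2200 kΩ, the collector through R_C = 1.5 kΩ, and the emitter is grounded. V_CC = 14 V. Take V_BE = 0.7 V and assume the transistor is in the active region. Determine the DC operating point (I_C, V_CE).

Base loop: V_CC = I_B·R_B + V_BE, so I_B = (14 − 0.7)/2200 kΩ = 0.00605 mA.
In the active region I_C = β·I_B = 120 × 0.00605 = 0.725 mA.
Collector loop: V_CE = V_CC − I_C·R_C = 14 − 0.725×1.5 = 12.9 V.
Since V_CE = 12.9 V > V_CE(sat) ≈ 0.2 V, the transistor is in the active region as assumed.

I_C ≈ 0.73 mA, V_CE ≈ 13 V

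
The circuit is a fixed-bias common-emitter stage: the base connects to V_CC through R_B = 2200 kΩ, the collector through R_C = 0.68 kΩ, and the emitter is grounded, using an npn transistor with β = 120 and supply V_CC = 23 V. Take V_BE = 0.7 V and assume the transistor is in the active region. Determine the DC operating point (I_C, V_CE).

I_C ≈ 1.2 mA, V_CE ≈ 22 V

Base loop: V_CC = I_B·R_B + V_BE, so I_B = (23 − 0.7)/2200 kΩ = 0.0101 mA.
In the active region I_C = β·I_B = 120 × 0.0101 = 1.22 mA.
Collector loop: V_CE = V_CC − I_C·R_C = 23 − 1.22×0.68 = 22.2 V.
Since V_CE = 22.2 V > V_CE(sat) ≈ 0.2 V, the transistor is in the active region as assumed.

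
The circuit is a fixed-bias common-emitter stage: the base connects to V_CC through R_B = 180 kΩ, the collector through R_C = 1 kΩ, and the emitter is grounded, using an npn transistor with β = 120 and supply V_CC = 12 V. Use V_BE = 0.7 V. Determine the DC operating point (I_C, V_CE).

Base loop: V_CC = I_B·R_B + V_BE, so I_B = (12 − 0.7)/180 kΩ = 0.0628 mA.
In the active region I_C = β·I_B = 120 × 0.0628 = 7.53 mA.
Collector loop: V_CE = V_CC − I_C·R_C = 12 − 7.53×1 = 4.47 V.
Since V_CE = 4.47 V > V_CE(sat) ≈ 0.2 V, the transistor is in the active region as assumed.

I_C ≈ 7.5 mA, V_CE ≈ 4.5 V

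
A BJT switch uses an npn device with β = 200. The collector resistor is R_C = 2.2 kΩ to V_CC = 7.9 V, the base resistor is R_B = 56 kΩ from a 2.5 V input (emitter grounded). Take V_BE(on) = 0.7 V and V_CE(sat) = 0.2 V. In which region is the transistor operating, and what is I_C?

saturation; I_C ≈ 3.5 mA

Assume active: I_B = (2.5 − 0.7)/56 = 0.0321 mA, giving I_C = β·I_B = 6.43 mA.
But then V_CE = 7.9 − 6.43×2.2 = -6.24 V < V_CE(sat) = 0.2 V — impossible in the active region.
So the transistor is saturated. With V_CE = 0.2 V, I_C = (V_CC − 0.2)/R_C = 7.7/2.2 = 3.5 mA.
Check: β·I_B = 6.43 mA > I_C = 3.5 mA, confirming saturation.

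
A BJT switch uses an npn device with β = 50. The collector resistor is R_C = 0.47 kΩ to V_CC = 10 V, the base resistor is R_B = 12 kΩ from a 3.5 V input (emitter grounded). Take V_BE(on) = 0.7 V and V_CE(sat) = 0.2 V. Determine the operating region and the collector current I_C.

active; I_C ≈ 12 mA

Assume active. Base-emitter loop: I_B = (V_BB − V_BE)/R_B = (3.5 − 0.7)/12 = 0.233 mA.
I_C = β·I_B = 50×0.233 = 11.7 mA.
V_CE = V_CC − I_C·R_C = 10 − 11.7×0.47 = 4.52 V > V_CE(sat), so the active-region assumption holds.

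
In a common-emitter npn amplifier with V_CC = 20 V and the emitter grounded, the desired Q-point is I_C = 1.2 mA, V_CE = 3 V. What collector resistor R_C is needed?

Collector loop: V_CC = I_C·R_C + V_CE.
R_C = (V_CC − V_CE)/I_C = (20 − 3)/1.2 = 14.2 kΩ.

R_C ≈ 14 kΩ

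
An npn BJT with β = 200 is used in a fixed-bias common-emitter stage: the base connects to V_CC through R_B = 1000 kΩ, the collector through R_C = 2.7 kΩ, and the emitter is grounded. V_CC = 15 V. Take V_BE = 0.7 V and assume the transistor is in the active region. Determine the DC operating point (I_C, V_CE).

I_C ≈ 2.9 mA, V_CE ≈ 7.3 V

Base loop: V_CC = I_B·R_B + V_BE, so I_B = (15 − 0.7)/1000 kΩ = 0.0143 mA.
In the active region I_C = β·I_B = 200 × 0.0143 = 2.86 mA.
Collector loop: V_CE = V_CC − I_C·R_C = 15 − 2.86×2.7 = 7.28 V.
Since V_CE = 7.28 V > V_CE(sat) ≈ 0.2 V, the transistor is in the active region as assumed.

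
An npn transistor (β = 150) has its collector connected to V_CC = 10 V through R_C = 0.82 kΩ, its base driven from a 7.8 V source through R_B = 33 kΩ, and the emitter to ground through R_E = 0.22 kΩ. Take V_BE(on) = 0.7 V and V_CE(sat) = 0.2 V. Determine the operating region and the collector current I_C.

Assume active: I_B = (7.8 − 0.7)/(33 + 151×0.22) = 0.107 mA, I_C = β·I_B = 16.1 mA.
Then V_CE = 10 − 16.1×0.82 − 16.2×0.22 = -6.75 V < 0.2 V — the active assumption fails.
Re-solve with V_CE = 0.2 V. KCL at the emitter: V_E/R_E = (V_BB−0.7−V_E)/R_B + (V_CC−0.2−V_E)/R_C, giving V_E = 2.1 V.
I_C = (V_CC − 0.2 − V_E)/R_C = (9.8 − 2.1)/0.82 = 9.39 mA.
Check: I_B = (7.1 − 2.1)/33 = 0.152 mA, and β·I_B = 22.7 mA > I_C, confirming saturation.

saturation; I_C ≈ 9.4 mA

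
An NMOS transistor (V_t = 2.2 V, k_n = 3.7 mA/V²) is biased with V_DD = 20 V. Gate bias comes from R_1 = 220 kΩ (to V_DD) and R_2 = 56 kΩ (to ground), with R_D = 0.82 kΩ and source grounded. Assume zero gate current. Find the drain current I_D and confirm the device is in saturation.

V_G = V_DD·R_2/(R_1+R_2) = 20×56/276 = 4.06 V. With the source grounded, V_GS = V_G = 4.06 V.
Assume saturation: I_D = (k_n/2)(V_GS − V_t)² = (3.7/2)×(4.06 − 2.2)² = 1.85×1.86² = 6.39 mA.
V_DS = V_DD − I_D·R_D = 20 − 6.39×0.82 = 14.8 V.
Saturation requires V_DS ≥ V_GS − V_t = 1.86 V; 14.8 ≥ 1.86 ✓.

I_D ≈ 6.4 mA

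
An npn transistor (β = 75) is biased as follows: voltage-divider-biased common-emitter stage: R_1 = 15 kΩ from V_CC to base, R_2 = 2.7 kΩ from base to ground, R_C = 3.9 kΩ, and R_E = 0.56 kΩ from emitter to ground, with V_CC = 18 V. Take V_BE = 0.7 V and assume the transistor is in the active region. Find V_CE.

Thevenize the base divider: V_Th = V_CC·R_2/(R_1+R_2) = 18×2.7/17.7 = 2.75 V, R_Th = R_1‖R_2 = 2.29 kΩ.
Base-emitter loop: V_Th = I_B·R_Th + V_BE + (β+1)I_B·R_E, so I_B = (2.75 − 0.7) / (2.29 + 76×0.56) = 0.0456 mA.
I_C = β·I_B = 75×0.0456 = 3.42 mA, and I_E = (β+1)I_B = 3.47 mA.
V_CE = V_CC − I_C·R_C − I_E·R_E = 18 − 3.42×3.9 − 3.47×0.56 = 2.72 V.
V_CE = 2.72 V > 0.2 V confirms active-region operation.

V_CE ≈ 2.7 V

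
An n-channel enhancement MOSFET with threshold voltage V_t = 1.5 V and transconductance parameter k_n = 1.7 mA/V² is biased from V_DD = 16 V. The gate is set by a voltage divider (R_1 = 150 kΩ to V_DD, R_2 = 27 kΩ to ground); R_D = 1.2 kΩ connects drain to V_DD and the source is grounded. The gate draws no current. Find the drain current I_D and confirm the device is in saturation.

V_G = V_DD·R_2/(R_1+R_2) = 16×27/177 = 2.44 V. With the source grounded, V_GS = V_G = 2.44 V.
Assume saturation: I_D = (k_n/2)(V_GS − V_t)² = (1.7/2)×(2.44 − 1.5)² = 0.85×0.941² = 0.752 mA.
V_DS = V_DD − I_D·R_D = 16 − 0.752×1.2 = 15.1 V.
Saturation requires V_DS ≥ V_GS − V_t = 0.941 V; 15.1 ≥ 0.941 ✓.

I_D ≈ 0.75 mA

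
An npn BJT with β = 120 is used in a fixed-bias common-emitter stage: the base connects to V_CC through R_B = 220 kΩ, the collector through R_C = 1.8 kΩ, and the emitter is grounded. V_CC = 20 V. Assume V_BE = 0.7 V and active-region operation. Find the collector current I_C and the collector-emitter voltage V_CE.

I_C ≈ 11 mA, V_CE ≈ 1.1 V

Base loop: V_CC = I_B·R_B + V_BE, so I_B = (20 − 0.7)/220 kΩ = 0.0877 mA.
In the active region I_C = β·I_B = 120 × 0.0877 = 10.5 mA.
Collector loop: V_CE = V_CC − I_C·R_C = 20 − 10.5×1.8 = 1.05 V.
Since V_CE = 1.05 V > V_CE(sat) ≈ 0.2 V, the transistor is in the active region as assumed.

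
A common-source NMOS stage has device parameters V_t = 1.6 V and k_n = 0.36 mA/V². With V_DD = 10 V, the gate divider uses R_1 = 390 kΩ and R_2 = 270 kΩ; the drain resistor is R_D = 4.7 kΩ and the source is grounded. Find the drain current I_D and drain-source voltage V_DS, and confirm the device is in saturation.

I_D ≈ 1.1 mA, V_DS ≈ 4.8 V

V_G = V_DD·R_2/(R_1+R_2) = 10×270/660 = 4.09 V. With the source grounded, V_GS = V_G = 4.09 V.
Assume saturation: I_D = (k_n/2)(V_GS − V_t)² = (0.36/2)×(4.09 − 1.6)² = 0.18×2.49² = 1.12 mA.
V_DS = V_DD − I_D·R_D = 10 − 1.12×4.7 = 4.75 V.
Saturation requires V_DS ≥ V_GS − V_t = 2.49 V; 4.75 ≥ 2.49 ✓.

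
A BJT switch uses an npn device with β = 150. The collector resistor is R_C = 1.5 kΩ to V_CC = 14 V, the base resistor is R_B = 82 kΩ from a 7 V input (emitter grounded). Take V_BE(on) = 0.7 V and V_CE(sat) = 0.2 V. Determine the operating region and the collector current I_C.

saturation; I_C ≈ 9.2 mA

Assume active: I_B = (7 − 0.7)/82 = 0.0768 mA, giving I_C = β·I_B = 11.5 mA.
But then V_CE = 14 − 11.5×1.5 = -3.29 V < V_CE(sat) = 0.2 V — impossible in the active region.
So the transistor is saturated. With V_CE = 0.2 V, I_C = (V_CC − 0.2)/R_C = 13.8/1.5 = 9.2 mA.
Check: β·I_B = 11.5 mA > I_C = 9.2 mA, confirming saturation.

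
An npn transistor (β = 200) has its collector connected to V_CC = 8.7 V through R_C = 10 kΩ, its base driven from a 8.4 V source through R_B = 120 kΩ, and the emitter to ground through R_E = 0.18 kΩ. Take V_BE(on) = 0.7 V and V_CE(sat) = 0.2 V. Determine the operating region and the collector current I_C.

Assume active: I_B = (8.4 − 0.7)/(120 + 201×0.18) = 0.0493 mA, I_C = β·I_B = 9.86 mA.
Then V_CE = 8.7 − 9.86×10 − 9.91×0.18 = -91.7 V < 0.2 V — the active assumption fails.
Re-solve with V_CE = 0.2 V. KCL at the emitter: V_E/R_E = (V_BB−0.7−V_E)/R_B + (V_CC−0.2−V_E)/R_C, giving V_E = 0.161 V.
I_C = (V_CC − 0.2 − V_E)/R_C = (8.5 − 0.161)/10 = 0.834 mA.
Check: I_B = (7.7 − 0.161)/120 = 0.0628 mA, and β·I_B = 12.6 mA > I_C, confirming saturation.

saturation; I_C ≈ 0.83 mA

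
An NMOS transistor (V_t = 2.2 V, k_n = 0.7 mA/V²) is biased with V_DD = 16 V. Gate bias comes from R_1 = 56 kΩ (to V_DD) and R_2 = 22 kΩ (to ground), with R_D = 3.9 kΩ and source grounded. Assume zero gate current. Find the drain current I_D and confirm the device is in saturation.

V_G = V_DD·R_2/(R_1+R_2) = 16×22/78 = 4.51 V. With the source grounded, V_GS = V_G = 4.51 V.
Assume saturation: I_D = (k_n/2)(V_GS − V_t)² = (0.7/2)×(4.51 − 2.2)² = 0.35×2.31² = 1.87 mA.
V_DS = V_DD − I_D·R_D = 16 − 1.87×3.9 = 8.7 V.
Saturation requires V_DS ≥ V_GS − V_t = 2.31 V; 8.7 ≥ 2.31 ✓.

I_D ≈ 1.9 mA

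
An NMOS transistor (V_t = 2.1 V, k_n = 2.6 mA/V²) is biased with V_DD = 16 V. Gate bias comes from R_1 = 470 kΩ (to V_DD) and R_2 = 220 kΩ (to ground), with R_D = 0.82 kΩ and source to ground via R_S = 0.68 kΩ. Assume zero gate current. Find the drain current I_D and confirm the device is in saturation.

I_D ≈ 2.4 mA

V_G = V_DD·R_2/(R_1+R_2) = 16×220/690 = 5.1 V.
Assume saturation: I_D = (k_n/2)(V_GS − V_t)² with V_GS = V_G − I_D·R_S = 5.1 − 0.68·I_D.
Substituting gives 0.601·I_D² − 6.31·I_D + 11.7 = 0, with roots I_D = 2.41 or 8.08 mA.
The root I_D = 8.08 mA gives V_GS = -0.393 V ≤ V_t, so take I_D = 2.41 mA.
Then V_GS = 3.46 V and V_DS = V_DD − I_D(R_D+R_S) = 16 − 2.41×1.5 = 12.4 V.
Saturation requires V_DS ≥ V_GS − V_t = 1.36 V; 12.4 ≥ 1.36 ✓.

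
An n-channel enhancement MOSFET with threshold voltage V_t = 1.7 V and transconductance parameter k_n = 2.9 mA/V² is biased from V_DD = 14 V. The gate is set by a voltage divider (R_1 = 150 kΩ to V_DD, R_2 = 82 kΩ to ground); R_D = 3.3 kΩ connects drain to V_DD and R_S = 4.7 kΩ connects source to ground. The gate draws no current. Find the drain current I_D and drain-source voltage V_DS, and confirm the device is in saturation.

I_D ≈ 0.56 mA, V_DS ≈ 9.5 V

V_G = V_DD·R_2/(R_1+R_2) = 14×82/232 = 4.95 V.
Assume saturation: I_D = (k_n/2)(V_GS − V_t)² with V_GS = V_G − I_D·R_S = 4.95 − 4.7·I_D.
Substituting gives 32·I_D² − 45.3·I_D + 15.3 = 0, with roots I_D = 0.559 or 0.854 mA.
The root I_D = 0.854 mA gives V_GS = 0.932 V ≤ V_t, so take I_D = 0.559 mA.
Then V_GS = 2.32 V and V_DS = V_DD − I_D(R_D+R_S) = 14 − 0.559×8 = 9.53 V.
Saturation requires V_DS ≥ V_GS − V_t = 0.621 V; 9.53 ≥ 0.621 ✓.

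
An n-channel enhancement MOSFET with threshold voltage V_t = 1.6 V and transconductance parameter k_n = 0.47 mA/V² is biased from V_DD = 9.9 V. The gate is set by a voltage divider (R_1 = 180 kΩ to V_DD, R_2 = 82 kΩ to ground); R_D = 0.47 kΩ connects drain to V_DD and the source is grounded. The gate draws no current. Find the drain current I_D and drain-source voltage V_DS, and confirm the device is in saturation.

I_D ≈ 0.53 mA, V_DS ≈ 9.7 V

V_G = V_DD·R_2/(R_1+R_2) = 9.9×82/262 = 3.1 V. With the source grounded, V_GS = V_G = 3.1 V.
Assume saturation: I_D = (k_n/2)(V_GS − V_t)² = (0.47/2)×(3.1 − 1.6)² = 0.235×1.5² = 0.528 mA.
V_DS = V_DD − I_D·R_D = 9.9 − 0.528×0.47 = 9.65 V.
Saturation requires V_DS ≥ V_GS − V_t = 1.5 V; 9.65 ≥ 1.5 ✓.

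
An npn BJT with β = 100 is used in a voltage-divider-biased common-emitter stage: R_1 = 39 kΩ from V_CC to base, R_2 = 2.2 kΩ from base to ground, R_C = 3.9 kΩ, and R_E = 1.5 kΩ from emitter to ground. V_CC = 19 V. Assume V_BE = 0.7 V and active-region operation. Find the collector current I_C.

I_C ≈ 0.2 mA

Thevenize the base divider: V_Th = V_CC·R_2/(R_1+R_2) = 19×2.2/41.2 = 1.01 V, R_Th = R_1‖R_2 = 2.08 kΩ.
Base-emitter loop: V_Th = I_B·R_Th + V_BE + (β+1)I_B·R_E, so I_B = (1.01 − 0.7) / (2.08 + 101×1.5) = 0.00205 mA.
I_C = β·I_B = 100×0.00205 = 0.205 mA, and I_E = (β+1)I_B = 0.207 mA.
V_CE = V_CC − I_C·R_C − I_E·R_E = 19 − 0.205×3.9 − 0.207×1.5 = 17.9 V.
V_CE = 17.9 V > 0.2 V confirms active-region operation.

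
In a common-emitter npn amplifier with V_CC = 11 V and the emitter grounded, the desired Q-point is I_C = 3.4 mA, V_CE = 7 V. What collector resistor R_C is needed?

Collector loop: V_CC = I_C·R_C + V_CE.
R_C = (V_CC − V_CE)/I_C = (11 − 7)/3.4 = 1.18 kΩ.

R_C ≈ 1.2 kΩ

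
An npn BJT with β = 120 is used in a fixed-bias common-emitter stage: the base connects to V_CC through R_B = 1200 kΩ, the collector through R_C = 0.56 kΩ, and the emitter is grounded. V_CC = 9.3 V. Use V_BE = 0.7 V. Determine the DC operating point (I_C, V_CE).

I_C ≈ 0.86 mA, V_CE ≈ 8.8 V

Base loop: V_CC = I_B·R_B + V_BE, so I_B = (9.3 − 0.7)/1200 kΩ = 0.00717 mA.
In the active region I_C = β·I_B = 120 × 0.00717 = 0.86 mA.
Collector loop: V_CE = V_CC − I_C·R_C = 9.3 − 0.86×0.56 = 8.82 V.
Since V_CE = 8.82 V > V_CE(sat) ≈ 0.2 V, the transistor is in the active region as assumed.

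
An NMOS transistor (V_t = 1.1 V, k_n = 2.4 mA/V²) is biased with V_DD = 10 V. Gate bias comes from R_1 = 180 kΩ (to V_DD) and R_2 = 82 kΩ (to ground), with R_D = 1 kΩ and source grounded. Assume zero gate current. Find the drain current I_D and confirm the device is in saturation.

I_D ≈ 4.9 mA

V_G = V_DD·R_2/(R_1+R_2) = 10×82/262 = 3.13 V. With the source grounded, V_GS = V_G = 3.13 V.
Assume saturation: I_D = (k_n/2)(V_GS − V_t)² = (2.4/2)×(3.13 − 1.1)² = 1.2×2.03² = 4.94 mA.
V_DS = V_DD − I_D·R_D = 10 − 4.94×1 = 5.06 V.
Saturation requires V_DS ≥ V_GS − V_t = 2.03 V; 5.06 ≥ 2.03 ✓.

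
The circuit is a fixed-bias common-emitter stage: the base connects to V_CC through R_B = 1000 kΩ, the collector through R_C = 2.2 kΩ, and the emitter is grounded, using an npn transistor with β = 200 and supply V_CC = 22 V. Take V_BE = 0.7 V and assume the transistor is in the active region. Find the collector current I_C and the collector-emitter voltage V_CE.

I_C ≈ 4.3 mA, V_CE ≈ 13 V

Base loop: V_CC = I_B·R_B + V_BE, so I_B = (22 − 0.7)/1000 kΩ = 0.0213 mA.
In the active region I_C = β·I_B = 200 × 0.0213 = 4.26 mA.
Collector loop: V_CE = V_CC − I_C·R_C = 22 − 4.26×2.2 = 12.6 V.
Since V_CE = 12.6 V > V_CE(sat) ≈ 0.2 V, the transistor is in the active region as assumed.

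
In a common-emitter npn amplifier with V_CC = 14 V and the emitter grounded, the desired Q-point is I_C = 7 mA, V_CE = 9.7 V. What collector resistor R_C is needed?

Collector loop: V_CC = I_C·R_C + V_CE.
R_C = (V_CC − V_CE)/I_C = (14 − 9.7)/7 = 0.614 kΩ.

R_C ≈ 0.61 kΩ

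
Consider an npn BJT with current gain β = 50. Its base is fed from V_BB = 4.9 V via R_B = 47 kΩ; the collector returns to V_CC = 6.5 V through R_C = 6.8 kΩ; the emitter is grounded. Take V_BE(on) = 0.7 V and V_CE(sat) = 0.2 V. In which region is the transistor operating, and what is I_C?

Assume active: I_B = (4.9 − 0.7)/47 = 0.0894 mA, giving I_C = β·I_B = 4.47 mA.
But then V_CE = 6.5 − 4.47×6.8 = -23.9 V < V_CE(sat) = 0.2 V — impossible in the active region.
So the transistor is saturated. With V_CE = 0.2 V, I_C = (V_CC − 0.2)/R_C = 6.3/6.8 = 0.926 mA.
Check: β·I_B = 4.47 mA > I_C = 0.926 mA, confirming saturation.

saturation; I_C ≈ 0.93 mA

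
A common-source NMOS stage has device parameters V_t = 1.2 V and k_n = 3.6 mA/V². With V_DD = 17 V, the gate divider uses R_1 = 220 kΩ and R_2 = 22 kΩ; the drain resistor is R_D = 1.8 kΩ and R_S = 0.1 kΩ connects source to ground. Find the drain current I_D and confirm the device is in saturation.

V_G = V_DD·R_2/(R_1+R_2) = 17×22/242 = 1.55 V.
Assume saturation: I_D = (k_n/2)(V_GS − V_t)² with V_GS = V_G − I_D·R_S = 1.55 − 0.1·I_D.
Substituting gives 0.018·I_D² − 1.12·I_D + 0.215 = 0, with roots I_D = 0.192 or 62.3 mA.
The root I_D = 62.3 mA gives V_GS = -4.68 V ≤ V_t, so take I_D = 0.192 mA.
Then V_GS = 1.53 V and V_DS = V_DD − I_D(R_D+R_S) = 17 − 0.192×1.9 = 16.6 V.
Saturation requires V_DS ≥ V_GS − V_t = 0.326 V; 16.6 ≥ 0.326 ✓.

I_D ≈ 0.19 mA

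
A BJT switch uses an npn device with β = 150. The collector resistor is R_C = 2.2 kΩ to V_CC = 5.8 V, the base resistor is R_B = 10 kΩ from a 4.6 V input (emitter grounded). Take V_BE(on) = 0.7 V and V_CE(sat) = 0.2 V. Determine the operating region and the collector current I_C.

saturation; I_C ≈ 2.5 mA

Assume active: I_B = (4.6 − 0.7)/10 = 0.39 mA, giving I_C = β·I_B = 58.5 mA.
But then V_CE = 5.8 − 58.5×2.2 = -123 V < V_CE(sat) = 0.2 V — impossible in the active region.
So the transistor is saturated. With V_CE = 0.2 V, I_C = (V_CC − 0.2)/R_C = 5.6/2.2 = 2.55 mA.
Check: β·I_B = 58.5 mA > I_C = 2.55 mA, confirming saturation.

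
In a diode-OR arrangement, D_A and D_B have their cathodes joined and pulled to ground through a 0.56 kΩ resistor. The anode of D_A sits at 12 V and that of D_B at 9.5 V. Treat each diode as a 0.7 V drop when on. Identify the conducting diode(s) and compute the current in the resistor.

Only D_A conducts; I_R ≈ 20 mA

Assume both conduct. Then node N would need to be at both 12−0.7 = 11.3 V and 9.5−0.7 = 8.8 V, which is impossible.
Assume only D_A conducts: V_N = 12 − 0.7 = 11.3 V, so I_R = 11.3/0.56 = 20.2 mA.
Check D_B: its anode-to-cathode voltage is 9.5 − 11.3 = -1.8 V < 0.7 V, so it is off. The assumption is consistent.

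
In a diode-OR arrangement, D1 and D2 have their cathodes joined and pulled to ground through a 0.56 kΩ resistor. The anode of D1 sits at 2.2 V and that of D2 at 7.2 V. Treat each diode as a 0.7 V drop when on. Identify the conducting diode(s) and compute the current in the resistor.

Only D2 conducts; I_R ≈ 12 mA

Assume both conduct. Then node N would need to be at both 2.2−0.7 = 1.5 V and 7.2−0.7 = 6.5 V, which is impossible.
Assume only D2 conducts: V_N = 7.2 − 0.7 = 6.5 V, so I_R = 6.5/0.56 = 11.6 mA.
Check D1: its anode-to-cathode voltage is 2.2 − 6.5 = -4.3 V < 0.7 V, so it is off. The assumption is consistent.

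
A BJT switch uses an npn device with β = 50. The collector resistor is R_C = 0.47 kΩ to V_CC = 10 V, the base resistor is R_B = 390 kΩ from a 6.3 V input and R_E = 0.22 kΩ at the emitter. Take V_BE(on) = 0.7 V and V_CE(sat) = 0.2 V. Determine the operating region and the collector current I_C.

Assume active. Base-emitter loop: I_B = (V_BB − V_BE)/(R_B + (β+1)R_E) = (6.3 − 0.7)/(390 + 51×0.22) = 0.014 mA.
I_C = β·I_B = 50×0.014 = 0.698 mA.
V_CE = V_CC − I_C·R_C − I_E·R_E = 10 − 0.698×0.47 − 0.712×0.22 = 9.52 V > V_CE(sat), so the active-region assumption holds.

active; I_C ≈ 0.7 mA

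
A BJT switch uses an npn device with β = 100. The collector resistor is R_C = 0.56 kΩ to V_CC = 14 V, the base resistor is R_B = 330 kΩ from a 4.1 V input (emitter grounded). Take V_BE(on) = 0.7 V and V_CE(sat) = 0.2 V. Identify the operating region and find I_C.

Assume active. Base-emitter loop: I_B = (V_BB − V_BE)/R_B = (4.1 − 0.7)/330 = 0.0103 mA.
I_C = β·I_B = 100×0.0103 = 1.03 mA.
V_CE = V_CC − I_C·R_C = 14 − 1.03×0.56 = 13.4 V > V_CE(sat), so the active-region assumption holds.

active; I_C ≈ 1 mA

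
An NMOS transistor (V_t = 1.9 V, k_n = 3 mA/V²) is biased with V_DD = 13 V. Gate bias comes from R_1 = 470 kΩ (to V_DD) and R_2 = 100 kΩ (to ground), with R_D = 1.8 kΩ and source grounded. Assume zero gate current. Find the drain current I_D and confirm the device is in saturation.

V_G = V_DD·R_2/(R_1+R_2) = 13×100/570 = 2.28 V. With the source grounded, V_GS = V_G = 2.28 V.
Assume saturation: I_D = (k_n/2)(V_GS − V_t)² = (3/2)×(2.28 − 1.9)² = 1.5×0.381² = 0.217 mA.
V_DS = V_DD − I_D·R_D = 13 − 0.217×1.8 = 12.6 V.
Saturation requires V_DS ≥ V_GS − V_t = 0.381 V; 12.6 ≥ 0.381 ✓.

I_D ≈ 0.22 mA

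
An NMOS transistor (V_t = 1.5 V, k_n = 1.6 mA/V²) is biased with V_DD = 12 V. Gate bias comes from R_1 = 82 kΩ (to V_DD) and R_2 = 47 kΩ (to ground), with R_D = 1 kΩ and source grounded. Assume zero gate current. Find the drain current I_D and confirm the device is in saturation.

V_G = V_DD·R_2/(R_1+R_2) = 12×47/129 = 4.37 V. With the source grounded, V_GS = V_G = 4.37 V.
Assume saturation: I_D = (k_n/2)(V_GS − V_t)² = (1.6/2)×(4.37 − 1.5)² = 0.8×2.87² = 6.6 mA.
V_DS = V_DD − I_D·R_D = 12 − 6.6×1 = 5.4 V.
Saturation requires V_DS ≥ V_GS − V_t = 2.87 V; 5.4 ≥ 2.87 ✓.

I_D ≈ 6.6 mA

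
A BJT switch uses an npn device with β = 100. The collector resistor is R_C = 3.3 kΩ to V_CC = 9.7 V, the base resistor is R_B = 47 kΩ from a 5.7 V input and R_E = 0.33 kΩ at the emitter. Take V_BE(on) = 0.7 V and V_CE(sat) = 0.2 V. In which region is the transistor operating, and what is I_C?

Assume active: I_B = (5.7 − 0.7)/(47 + 101×0.33) = 0.0622 mA, I_C = β·I_B = 6.22 mA.
Then V_CE = 9.7 − 6.22×3.3 − 6.29×0.33 = -12.9 V < 0.2 V — the active assumption fails.
Re-solve with V_CE = 0.2 V. KCL at the emitter: V_E/R_E = (V_BB−0.7−V_E)/R_B + (V_CC−0.2−V_E)/R_C, giving V_E = 0.89 V.
I_C = (V_CC − 0.2 − V_E)/R_C = (9.5 − 0.89)/3.3 = 2.61 mA.
Check: I_B = (5 − 0.89)/47 = 0.0874 mA, and β·I_B = 8.74 mA > I_C, confirming saturation.

saturation; I_C ≈ 2.6 mA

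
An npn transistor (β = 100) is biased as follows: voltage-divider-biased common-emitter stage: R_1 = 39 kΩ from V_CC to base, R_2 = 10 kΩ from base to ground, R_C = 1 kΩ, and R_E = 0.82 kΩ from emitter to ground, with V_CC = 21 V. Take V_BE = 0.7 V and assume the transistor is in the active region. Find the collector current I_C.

I_C ≈ 3.9 mA

Thevenize the base divider: V_Th = V_CC·R_2/(R_1+R_2) = 21×10/49 = 4.29 V, R_Th = R_1‖R_2 = 7.96 kΩ.
Base-emitter loop: V_Th = I_B·R_Th + V_BE + (β+1)I_B·R_E, so I_B = (4.29 − 0.7) / (7.96 + 101×0.82) = 0.0395 mA.
I_C = β·I_B = 100×0.0395 = 3.95 mA, and I_E = (β+1)I_B = 3.99 mA.
V_CE = V_CC − I_C·R_C − I_E·R_E = 21 − 3.95×1 − 3.99×0.82 = 13.8 V.
V_CE = 13.8 V > 0.2 V confirms active-region operation.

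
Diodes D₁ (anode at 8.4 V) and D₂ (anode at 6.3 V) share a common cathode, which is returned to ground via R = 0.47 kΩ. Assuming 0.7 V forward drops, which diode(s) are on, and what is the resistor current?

Only D₁ conducts; I_R ≈ 16 mA

Assume both conduct. Then node N would need to be at both 8.4−0.7 = 7.7 V and 6.3−0.7 = 5.6 V, which is impossible.
Assume only D₁ conducts: V_N = 8.4 − 0.7 = 7.7 V, so I_R = 7.7/0.47 = 16.4 mA.
Check D₂: its anode-to-cathode voltage is 6.3 − 7.7 = -1.4 V < 0.7 V, so it is off. The assumption is consistent.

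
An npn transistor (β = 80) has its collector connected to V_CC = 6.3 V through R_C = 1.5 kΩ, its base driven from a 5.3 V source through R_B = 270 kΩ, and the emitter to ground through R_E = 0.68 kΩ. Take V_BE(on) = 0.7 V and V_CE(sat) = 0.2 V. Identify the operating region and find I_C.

Assume active. Base-emitter loop: I_B = (V_BB − V_BE)/(R_B + (β+1)R_E) = (5.3 − 0.7)/(270 + 81×0.68) = 0.0142 mA.
I_C = β·I_B = 80×0.0142 = 1.13 mA.
V_CE = V_CC − I_C·R_C − I_E·R_E = 6.3 − 1.13×1.5 − 1.15×0.68 = 3.82 V > V_CE(sat), so the active-region assumption holds.

active; I_C ≈ 1.1 mA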